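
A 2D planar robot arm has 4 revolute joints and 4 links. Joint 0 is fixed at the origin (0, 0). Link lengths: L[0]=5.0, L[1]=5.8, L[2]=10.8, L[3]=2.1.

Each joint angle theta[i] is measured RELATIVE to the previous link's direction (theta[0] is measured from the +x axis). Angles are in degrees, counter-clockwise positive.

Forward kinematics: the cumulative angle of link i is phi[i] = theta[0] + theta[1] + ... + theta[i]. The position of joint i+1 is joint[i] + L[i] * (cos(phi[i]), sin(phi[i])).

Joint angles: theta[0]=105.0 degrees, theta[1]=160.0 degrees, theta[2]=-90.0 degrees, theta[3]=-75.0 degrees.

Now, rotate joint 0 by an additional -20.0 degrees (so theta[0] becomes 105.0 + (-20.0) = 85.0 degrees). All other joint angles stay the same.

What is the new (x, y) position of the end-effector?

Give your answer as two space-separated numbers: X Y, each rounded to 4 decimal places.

joint[0] = (0.0000, 0.0000)  (base)
link 0: phi[0] = 85 = 85 deg
  cos(85 deg) = 0.0872, sin(85 deg) = 0.9962
  joint[1] = (0.0000, 0.0000) + 5 * (0.0872, 0.9962) = (0.0000 + 0.4358, 0.0000 + 4.9810) = (0.4358, 4.9810)
link 1: phi[1] = 85 + 160 = 245 deg
  cos(245 deg) = -0.4226, sin(245 deg) = -0.9063
  joint[2] = (0.4358, 4.9810) + 5.8 * (-0.4226, -0.9063) = (0.4358 + -2.4512, 4.9810 + -5.2566) = (-2.0154, -0.2756)
link 2: phi[2] = 85 + 160 + -90 = 155 deg
  cos(155 deg) = -0.9063, sin(155 deg) = 0.4226
  joint[3] = (-2.0154, -0.2756) + 10.8 * (-0.9063, 0.4226) = (-2.0154 + -9.7881, -0.2756 + 4.5643) = (-11.8035, 4.2887)
link 3: phi[3] = 85 + 160 + -90 + -75 = 80 deg
  cos(80 deg) = 0.1736, sin(80 deg) = 0.9848
  joint[4] = (-11.8035, 4.2887) + 2.1 * (0.1736, 0.9848) = (-11.8035 + 0.3647, 4.2887 + 2.0681) = (-11.4389, 6.3568)
End effector: (-11.4389, 6.3568)

Answer: -11.4389 6.3568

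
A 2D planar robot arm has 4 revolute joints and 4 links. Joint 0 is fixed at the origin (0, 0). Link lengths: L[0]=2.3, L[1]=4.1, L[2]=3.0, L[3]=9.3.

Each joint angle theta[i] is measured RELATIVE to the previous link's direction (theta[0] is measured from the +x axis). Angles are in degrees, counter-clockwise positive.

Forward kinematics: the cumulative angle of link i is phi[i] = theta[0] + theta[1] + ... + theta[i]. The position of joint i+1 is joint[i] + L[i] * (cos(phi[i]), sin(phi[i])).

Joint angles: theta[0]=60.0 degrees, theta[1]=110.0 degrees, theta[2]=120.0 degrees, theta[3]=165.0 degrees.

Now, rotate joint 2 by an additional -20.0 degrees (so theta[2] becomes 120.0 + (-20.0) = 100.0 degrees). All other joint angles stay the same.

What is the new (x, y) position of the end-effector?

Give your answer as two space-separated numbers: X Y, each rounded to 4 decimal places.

joint[0] = (0.0000, 0.0000)  (base)
link 0: phi[0] = 60 = 60 deg
  cos(60 deg) = 0.5000, sin(60 deg) = 0.8660
  joint[1] = (0.0000, 0.0000) + 2.3 * (0.5000, 0.8660) = (0.0000 + 1.1500, 0.0000 + 1.9919) = (1.1500, 1.9919)
link 1: phi[1] = 60 + 110 = 170 deg
  cos(170 deg) = -0.9848, sin(170 deg) = 0.1736
  joint[2] = (1.1500, 1.9919) + 4.1 * (-0.9848, 0.1736) = (1.1500 + -4.0377, 1.9919 + 0.7120) = (-2.8877, 2.7038)
link 2: phi[2] = 60 + 110 + 100 = 270 deg
  cos(270 deg) = -0.0000, sin(270 deg) = -1.0000
  joint[3] = (-2.8877, 2.7038) + 3 * (-0.0000, -1.0000) = (-2.8877 + -0.0000, 2.7038 + -3.0000) = (-2.8877, -0.2962)
link 3: phi[3] = 60 + 110 + 100 + 165 = 435 deg
  cos(435 deg) = 0.2588, sin(435 deg) = 0.9659
  joint[4] = (-2.8877, -0.2962) + 9.3 * (0.2588, 0.9659) = (-2.8877 + 2.4070, -0.2962 + 8.9831) = (-0.4807, 8.6869)
End effector: (-0.4807, 8.6869)

Answer: -0.4807 8.6869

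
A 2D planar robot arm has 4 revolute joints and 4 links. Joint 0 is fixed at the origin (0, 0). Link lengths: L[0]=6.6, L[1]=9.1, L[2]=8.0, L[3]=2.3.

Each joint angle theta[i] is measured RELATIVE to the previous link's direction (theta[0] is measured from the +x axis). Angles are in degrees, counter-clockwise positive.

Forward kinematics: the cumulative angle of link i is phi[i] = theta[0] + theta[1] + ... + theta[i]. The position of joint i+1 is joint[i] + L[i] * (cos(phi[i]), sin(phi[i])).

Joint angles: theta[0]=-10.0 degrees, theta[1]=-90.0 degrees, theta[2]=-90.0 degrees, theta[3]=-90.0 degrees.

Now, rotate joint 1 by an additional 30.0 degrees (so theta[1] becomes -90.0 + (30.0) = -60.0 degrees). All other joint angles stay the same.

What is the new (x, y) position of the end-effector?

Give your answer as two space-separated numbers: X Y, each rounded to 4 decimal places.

joint[0] = (0.0000, 0.0000)  (base)
link 0: phi[0] = -10 = -10 deg
  cos(-10 deg) = 0.9848, sin(-10 deg) = -0.1736
  joint[1] = (0.0000, 0.0000) + 6.6 * (0.9848, -0.1736) = (0.0000 + 6.4997, 0.0000 + -1.1461) = (6.4997, -1.1461)
link 1: phi[1] = -10 + -60 = -70 deg
  cos(-70 deg) = 0.3420, sin(-70 deg) = -0.9397
  joint[2] = (6.4997, -1.1461) + 9.1 * (0.3420, -0.9397) = (6.4997 + 3.1124, -1.1461 + -8.5512) = (9.6121, -9.6973)
link 2: phi[2] = -10 + -60 + -90 = -160 deg
  cos(-160 deg) = -0.9397, sin(-160 deg) = -0.3420
  joint[3] = (9.6121, -9.6973) + 8 * (-0.9397, -0.3420) = (9.6121 + -7.5175, -9.6973 + -2.7362) = (2.0946, -12.4334)
link 3: phi[3] = -10 + -60 + -90 + -90 = -250 deg
  cos(-250 deg) = -0.3420, sin(-250 deg) = 0.9397
  joint[4] = (2.0946, -12.4334) + 2.3 * (-0.3420, 0.9397) = (2.0946 + -0.7866, -12.4334 + 2.1613) = (1.3079, -10.2721)
End effector: (1.3079, -10.2721)

Answer: 1.3079 -10.2721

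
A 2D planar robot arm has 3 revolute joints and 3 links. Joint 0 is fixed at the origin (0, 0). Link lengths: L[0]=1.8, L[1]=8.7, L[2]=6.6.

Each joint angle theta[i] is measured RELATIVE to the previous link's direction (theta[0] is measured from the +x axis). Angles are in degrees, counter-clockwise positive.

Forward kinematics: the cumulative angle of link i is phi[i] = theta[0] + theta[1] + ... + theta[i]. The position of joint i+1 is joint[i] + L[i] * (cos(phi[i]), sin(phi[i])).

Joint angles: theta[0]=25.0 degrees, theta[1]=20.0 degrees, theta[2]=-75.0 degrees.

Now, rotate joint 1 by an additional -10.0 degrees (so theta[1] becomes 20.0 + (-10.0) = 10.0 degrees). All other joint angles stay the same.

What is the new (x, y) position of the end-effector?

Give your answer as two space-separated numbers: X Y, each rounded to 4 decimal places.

joint[0] = (0.0000, 0.0000)  (base)
link 0: phi[0] = 25 = 25 deg
  cos(25 deg) = 0.9063, sin(25 deg) = 0.4226
  joint[1] = (0.0000, 0.0000) + 1.8 * (0.9063, 0.4226) = (0.0000 + 1.6314, 0.0000 + 0.7607) = (1.6314, 0.7607)
link 1: phi[1] = 25 + 10 = 35 deg
  cos(35 deg) = 0.8192, sin(35 deg) = 0.5736
  joint[2] = (1.6314, 0.7607) + 8.7 * (0.8192, 0.5736) = (1.6314 + 7.1266, 0.7607 + 4.9901) = (8.7580, 5.7508)
link 2: phi[2] = 25 + 10 + -75 = -40 deg
  cos(-40 deg) = 0.7660, sin(-40 deg) = -0.6428
  joint[3] = (8.7580, 5.7508) + 6.6 * (0.7660, -0.6428) = (8.7580 + 5.0559, 5.7508 + -4.2424) = (13.8139, 1.5084)
End effector: (13.8139, 1.5084)

Answer: 13.8139 1.5084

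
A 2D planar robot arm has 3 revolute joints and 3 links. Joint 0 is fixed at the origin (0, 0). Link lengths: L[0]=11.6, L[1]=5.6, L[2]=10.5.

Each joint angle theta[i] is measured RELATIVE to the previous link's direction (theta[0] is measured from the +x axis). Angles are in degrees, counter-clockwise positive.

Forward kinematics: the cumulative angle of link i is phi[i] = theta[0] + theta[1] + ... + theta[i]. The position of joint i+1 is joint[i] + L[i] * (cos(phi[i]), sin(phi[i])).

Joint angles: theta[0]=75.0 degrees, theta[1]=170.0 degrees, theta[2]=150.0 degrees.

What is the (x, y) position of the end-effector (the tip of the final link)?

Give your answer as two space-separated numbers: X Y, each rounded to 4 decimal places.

Answer: 9.2367 12.1520

Derivation:
joint[0] = (0.0000, 0.0000)  (base)
link 0: phi[0] = 75 = 75 deg
  cos(75 deg) = 0.2588, sin(75 deg) = 0.9659
  joint[1] = (0.0000, 0.0000) + 11.6 * (0.2588, 0.9659) = (0.0000 + 3.0023, 0.0000 + 11.2047) = (3.0023, 11.2047)
link 1: phi[1] = 75 + 170 = 245 deg
  cos(245 deg) = -0.4226, sin(245 deg) = -0.9063
  joint[2] = (3.0023, 11.2047) + 5.6 * (-0.4226, -0.9063) = (3.0023 + -2.3667, 11.2047 + -5.0753) = (0.6356, 6.1294)
link 2: phi[2] = 75 + 170 + 150 = 395 deg
  cos(395 deg) = 0.8192, sin(395 deg) = 0.5736
  joint[3] = (0.6356, 6.1294) + 10.5 * (0.8192, 0.5736) = (0.6356 + 8.6011, 6.1294 + 6.0226) = (9.2367, 12.1520)
End effector: (9.2367, 12.1520)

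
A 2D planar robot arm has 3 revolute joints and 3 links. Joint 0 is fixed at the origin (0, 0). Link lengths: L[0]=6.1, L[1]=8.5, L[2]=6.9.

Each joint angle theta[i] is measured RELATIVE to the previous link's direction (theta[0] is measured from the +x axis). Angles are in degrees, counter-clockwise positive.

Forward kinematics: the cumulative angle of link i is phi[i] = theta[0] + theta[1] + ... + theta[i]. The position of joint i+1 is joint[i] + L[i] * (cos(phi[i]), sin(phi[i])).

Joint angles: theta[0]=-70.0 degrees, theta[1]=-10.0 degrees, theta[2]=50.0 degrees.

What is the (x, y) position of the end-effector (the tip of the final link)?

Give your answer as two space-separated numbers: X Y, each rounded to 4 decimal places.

Answer: 9.5379 -17.5530

Derivation:
joint[0] = (0.0000, 0.0000)  (base)
link 0: phi[0] = -70 = -70 deg
  cos(-70 deg) = 0.3420, sin(-70 deg) = -0.9397
  joint[1] = (0.0000, 0.0000) + 6.1 * (0.3420, -0.9397) = (0.0000 + 2.0863, 0.0000 + -5.7321) = (2.0863, -5.7321)
link 1: phi[1] = -70 + -10 = -80 deg
  cos(-80 deg) = 0.1736, sin(-80 deg) = -0.9848
  joint[2] = (2.0863, -5.7321) + 8.5 * (0.1736, -0.9848) = (2.0863 + 1.4760, -5.7321 + -8.3709) = (3.5623, -14.1030)
link 2: phi[2] = -70 + -10 + 50 = -30 deg
  cos(-30 deg) = 0.8660, sin(-30 deg) = -0.5000
  joint[3] = (3.5623, -14.1030) + 6.9 * (0.8660, -0.5000) = (3.5623 + 5.9756, -14.1030 + -3.4500) = (9.5379, -17.5530)
End effector: (9.5379, -17.5530)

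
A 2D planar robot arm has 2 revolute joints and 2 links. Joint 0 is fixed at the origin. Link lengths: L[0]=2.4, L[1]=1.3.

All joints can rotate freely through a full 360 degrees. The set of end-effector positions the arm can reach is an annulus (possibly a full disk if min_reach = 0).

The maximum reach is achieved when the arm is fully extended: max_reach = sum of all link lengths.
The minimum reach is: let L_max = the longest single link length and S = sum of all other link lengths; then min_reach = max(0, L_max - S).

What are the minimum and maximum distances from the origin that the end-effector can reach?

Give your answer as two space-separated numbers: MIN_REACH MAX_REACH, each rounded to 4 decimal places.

Answer: 1.1000 3.7000

Derivation:
Link lengths: [2.4, 1.3]
max_reach = 2.4 + 1.3 = 3.7
L_max = max([2.4, 1.3]) = 2.4
S (sum of others) = 3.7 - 2.4 = 1.3
min_reach = max(0, 2.4 - 1.3) = max(0, 1.1) = 1.1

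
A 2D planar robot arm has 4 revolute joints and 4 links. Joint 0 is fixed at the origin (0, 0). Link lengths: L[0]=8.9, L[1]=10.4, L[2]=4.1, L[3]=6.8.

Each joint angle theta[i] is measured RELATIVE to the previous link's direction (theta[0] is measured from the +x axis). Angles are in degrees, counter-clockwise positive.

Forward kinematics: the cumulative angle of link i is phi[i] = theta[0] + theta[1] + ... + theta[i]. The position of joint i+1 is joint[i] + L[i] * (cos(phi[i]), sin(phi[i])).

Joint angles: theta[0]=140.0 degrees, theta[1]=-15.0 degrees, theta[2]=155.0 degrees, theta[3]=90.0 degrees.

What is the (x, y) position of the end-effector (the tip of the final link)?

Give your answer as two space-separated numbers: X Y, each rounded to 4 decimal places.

Answer: -5.3743 11.3831

Derivation:
joint[0] = (0.0000, 0.0000)  (base)
link 0: phi[0] = 140 = 140 deg
  cos(140 deg) = -0.7660, sin(140 deg) = 0.6428
  joint[1] = (0.0000, 0.0000) + 8.9 * (-0.7660, 0.6428) = (0.0000 + -6.8178, 0.0000 + 5.7208) = (-6.8178, 5.7208)
link 1: phi[1] = 140 + -15 = 125 deg
  cos(125 deg) = -0.5736, sin(125 deg) = 0.8192
  joint[2] = (-6.8178, 5.7208) + 10.4 * (-0.5736, 0.8192) = (-6.8178 + -5.9652, 5.7208 + 8.5192) = (-12.7830, 14.2400)
link 2: phi[2] = 140 + -15 + 155 = 280 deg
  cos(280 deg) = 0.1736, sin(280 deg) = -0.9848
  joint[3] = (-12.7830, 14.2400) + 4.1 * (0.1736, -0.9848) = (-12.7830 + 0.7120, 14.2400 + -4.0377) = (-12.0710, 10.2023)
link 3: phi[3] = 140 + -15 + 155 + 90 = 370 deg
  cos(370 deg) = 0.9848, sin(370 deg) = 0.1736
  joint[4] = (-12.0710, 10.2023) + 6.8 * (0.9848, 0.1736) = (-12.0710 + 6.6967, 10.2023 + 1.1808) = (-5.3743, 11.3831)
End effector: (-5.3743, 11.3831)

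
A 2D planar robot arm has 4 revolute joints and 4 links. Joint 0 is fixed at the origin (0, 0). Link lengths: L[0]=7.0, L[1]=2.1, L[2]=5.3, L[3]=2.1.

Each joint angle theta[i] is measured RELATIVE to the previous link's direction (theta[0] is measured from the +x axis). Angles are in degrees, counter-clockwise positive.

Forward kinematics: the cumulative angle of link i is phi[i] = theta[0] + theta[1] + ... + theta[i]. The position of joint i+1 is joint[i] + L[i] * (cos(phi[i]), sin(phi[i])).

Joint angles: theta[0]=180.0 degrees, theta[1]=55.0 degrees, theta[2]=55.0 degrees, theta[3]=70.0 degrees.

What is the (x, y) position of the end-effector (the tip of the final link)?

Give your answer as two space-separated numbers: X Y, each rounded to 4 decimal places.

joint[0] = (0.0000, 0.0000)  (base)
link 0: phi[0] = 180 = 180 deg
  cos(180 deg) = -1.0000, sin(180 deg) = 0.0000
  joint[1] = (0.0000, 0.0000) + 7 * (-1.0000, 0.0000) = (0.0000 + -7.0000, 0.0000 + 0.0000) = (-7.0000, 0.0000)
link 1: phi[1] = 180 + 55 = 235 deg
  cos(235 deg) = -0.5736, sin(235 deg) = -0.8192
  joint[2] = (-7.0000, 0.0000) + 2.1 * (-0.5736, -0.8192) = (-7.0000 + -1.2045, 0.0000 + -1.7202) = (-8.2045, -1.7202)
link 2: phi[2] = 180 + 55 + 55 = 290 deg
  cos(290 deg) = 0.3420, sin(290 deg) = -0.9397
  joint[3] = (-8.2045, -1.7202) + 5.3 * (0.3420, -0.9397) = (-8.2045 + 1.8127, -1.7202 + -4.9804) = (-6.3918, -6.7006)
link 3: phi[3] = 180 + 55 + 55 + 70 = 360 deg
  cos(360 deg) = 1.0000, sin(360 deg) = -0.0000
  joint[4] = (-6.3918, -6.7006) + 2.1 * (1.0000, -0.0000) = (-6.3918 + 2.1000, -6.7006 + -0.0000) = (-4.2918, -6.7006)
End effector: (-4.2918, -6.7006)

Answer: -4.2918 -6.7006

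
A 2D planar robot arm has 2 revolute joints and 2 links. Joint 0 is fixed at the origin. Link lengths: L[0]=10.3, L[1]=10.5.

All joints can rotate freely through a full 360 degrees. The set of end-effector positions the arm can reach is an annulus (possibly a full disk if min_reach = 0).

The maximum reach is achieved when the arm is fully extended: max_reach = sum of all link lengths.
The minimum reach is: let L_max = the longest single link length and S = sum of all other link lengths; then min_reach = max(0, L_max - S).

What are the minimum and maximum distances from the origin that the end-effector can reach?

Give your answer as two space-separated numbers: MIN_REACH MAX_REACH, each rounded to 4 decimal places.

Answer: 0.2000 20.8000

Derivation:
Link lengths: [10.3, 10.5]
max_reach = 10.3 + 10.5 = 20.8
L_max = max([10.3, 10.5]) = 10.5
S (sum of others) = 20.8 - 10.5 = 10.3
min_reach = max(0, 10.5 - 10.3) = max(0, 0.2) = 0.2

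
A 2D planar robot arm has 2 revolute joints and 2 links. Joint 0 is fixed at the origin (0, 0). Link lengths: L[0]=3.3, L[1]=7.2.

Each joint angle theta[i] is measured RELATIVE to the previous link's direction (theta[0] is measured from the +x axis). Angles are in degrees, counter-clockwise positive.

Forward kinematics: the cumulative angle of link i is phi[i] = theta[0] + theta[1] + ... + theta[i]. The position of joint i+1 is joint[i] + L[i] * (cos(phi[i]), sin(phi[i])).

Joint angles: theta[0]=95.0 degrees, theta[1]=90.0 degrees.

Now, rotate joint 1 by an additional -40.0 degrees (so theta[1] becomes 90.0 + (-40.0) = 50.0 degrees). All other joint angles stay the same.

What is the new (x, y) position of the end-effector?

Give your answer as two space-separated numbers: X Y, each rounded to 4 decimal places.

Answer: -6.1855 7.4172

Derivation:
joint[0] = (0.0000, 0.0000)  (base)
link 0: phi[0] = 95 = 95 deg
  cos(95 deg) = -0.0872, sin(95 deg) = 0.9962
  joint[1] = (0.0000, 0.0000) + 3.3 * (-0.0872, 0.9962) = (0.0000 + -0.2876, 0.0000 + 3.2874) = (-0.2876, 3.2874)
link 1: phi[1] = 95 + 50 = 145 deg
  cos(145 deg) = -0.8192, sin(145 deg) = 0.5736
  joint[2] = (-0.2876, 3.2874) + 7.2 * (-0.8192, 0.5736) = (-0.2876 + -5.8979, 3.2874 + 4.1298) = (-6.1855, 7.4172)
End effector: (-6.1855, 7.4172)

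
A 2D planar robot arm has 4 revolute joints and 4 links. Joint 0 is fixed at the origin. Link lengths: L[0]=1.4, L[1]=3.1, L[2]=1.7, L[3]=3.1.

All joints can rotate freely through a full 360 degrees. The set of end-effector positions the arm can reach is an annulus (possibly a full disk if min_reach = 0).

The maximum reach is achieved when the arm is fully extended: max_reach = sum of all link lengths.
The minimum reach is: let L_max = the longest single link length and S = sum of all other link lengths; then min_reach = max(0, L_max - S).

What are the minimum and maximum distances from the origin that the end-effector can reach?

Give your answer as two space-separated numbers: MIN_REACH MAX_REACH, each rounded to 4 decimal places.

Link lengths: [1.4, 3.1, 1.7, 3.1]
max_reach = 1.4 + 3.1 + 1.7 + 3.1 = 9.3
L_max = max([1.4, 3.1, 1.7, 3.1]) = 3.1
S (sum of others) = 9.3 - 3.1 = 6.2
min_reach = max(0, 3.1 - 6.2) = max(0, -3.1) = 0

Answer: 0.0000 9.3000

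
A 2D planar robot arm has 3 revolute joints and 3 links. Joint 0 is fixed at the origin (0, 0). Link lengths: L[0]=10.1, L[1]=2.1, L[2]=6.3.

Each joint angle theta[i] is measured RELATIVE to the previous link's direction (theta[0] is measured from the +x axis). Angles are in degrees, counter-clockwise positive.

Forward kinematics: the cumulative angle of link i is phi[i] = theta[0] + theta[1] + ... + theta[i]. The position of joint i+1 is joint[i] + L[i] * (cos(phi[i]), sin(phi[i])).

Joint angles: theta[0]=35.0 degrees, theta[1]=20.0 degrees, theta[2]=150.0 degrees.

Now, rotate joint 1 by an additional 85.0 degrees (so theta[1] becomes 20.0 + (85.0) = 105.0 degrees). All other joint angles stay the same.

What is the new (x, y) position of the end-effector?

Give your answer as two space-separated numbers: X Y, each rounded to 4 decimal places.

Answer: 8.8195 1.2229

Derivation:
joint[0] = (0.0000, 0.0000)  (base)
link 0: phi[0] = 35 = 35 deg
  cos(35 deg) = 0.8192, sin(35 deg) = 0.5736
  joint[1] = (0.0000, 0.0000) + 10.1 * (0.8192, 0.5736) = (0.0000 + 8.2734, 0.0000 + 5.7931) = (8.2734, 5.7931)
link 1: phi[1] = 35 + 105 = 140 deg
  cos(140 deg) = -0.7660, sin(140 deg) = 0.6428
  joint[2] = (8.2734, 5.7931) + 2.1 * (-0.7660, 0.6428) = (8.2734 + -1.6087, 5.7931 + 1.3499) = (6.6647, 7.1430)
link 2: phi[2] = 35 + 105 + 150 = 290 deg
  cos(290 deg) = 0.3420, sin(290 deg) = -0.9397
  joint[3] = (6.6647, 7.1430) + 6.3 * (0.3420, -0.9397) = (6.6647 + 2.1547, 7.1430 + -5.9201) = (8.8195, 1.2229)
End effector: (8.8195, 1.2229)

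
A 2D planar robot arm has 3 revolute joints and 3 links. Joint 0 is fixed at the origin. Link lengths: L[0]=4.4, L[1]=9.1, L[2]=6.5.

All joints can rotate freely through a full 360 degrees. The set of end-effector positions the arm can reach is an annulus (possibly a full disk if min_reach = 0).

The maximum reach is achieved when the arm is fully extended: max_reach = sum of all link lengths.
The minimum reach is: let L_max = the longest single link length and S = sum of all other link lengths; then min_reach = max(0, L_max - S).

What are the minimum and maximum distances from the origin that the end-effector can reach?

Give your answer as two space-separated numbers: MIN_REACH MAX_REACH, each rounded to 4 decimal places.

Answer: 0.0000 20.0000

Derivation:
Link lengths: [4.4, 9.1, 6.5]
max_reach = 4.4 + 9.1 + 6.5 = 20
L_max = max([4.4, 9.1, 6.5]) = 9.1
S (sum of others) = 20 - 9.1 = 10.9
min_reach = max(0, 9.1 - 10.9) = max(0, -1.8) = 0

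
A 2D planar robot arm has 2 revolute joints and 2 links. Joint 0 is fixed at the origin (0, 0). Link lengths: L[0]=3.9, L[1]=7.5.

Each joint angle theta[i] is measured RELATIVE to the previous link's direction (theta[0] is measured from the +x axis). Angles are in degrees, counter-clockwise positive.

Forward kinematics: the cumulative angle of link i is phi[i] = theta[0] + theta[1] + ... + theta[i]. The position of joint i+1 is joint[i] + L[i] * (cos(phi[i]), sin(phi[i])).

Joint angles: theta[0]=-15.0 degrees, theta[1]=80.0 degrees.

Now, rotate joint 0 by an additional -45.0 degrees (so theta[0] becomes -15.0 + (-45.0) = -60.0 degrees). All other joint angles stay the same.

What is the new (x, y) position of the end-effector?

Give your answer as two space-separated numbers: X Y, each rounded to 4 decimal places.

Answer: 8.9977 -0.8123

Derivation:
joint[0] = (0.0000, 0.0000)  (base)
link 0: phi[0] = -60 = -60 deg
  cos(-60 deg) = 0.5000, sin(-60 deg) = -0.8660
  joint[1] = (0.0000, 0.0000) + 3.9 * (0.5000, -0.8660) = (0.0000 + 1.9500, 0.0000 + -3.3775) = (1.9500, -3.3775)
link 1: phi[1] = -60 + 80 = 20 deg
  cos(20 deg) = 0.9397, sin(20 deg) = 0.3420
  joint[2] = (1.9500, -3.3775) + 7.5 * (0.9397, 0.3420) = (1.9500 + 7.0477, -3.3775 + 2.5652) = (8.9977, -0.8123)
End effector: (8.9977, -0.8123)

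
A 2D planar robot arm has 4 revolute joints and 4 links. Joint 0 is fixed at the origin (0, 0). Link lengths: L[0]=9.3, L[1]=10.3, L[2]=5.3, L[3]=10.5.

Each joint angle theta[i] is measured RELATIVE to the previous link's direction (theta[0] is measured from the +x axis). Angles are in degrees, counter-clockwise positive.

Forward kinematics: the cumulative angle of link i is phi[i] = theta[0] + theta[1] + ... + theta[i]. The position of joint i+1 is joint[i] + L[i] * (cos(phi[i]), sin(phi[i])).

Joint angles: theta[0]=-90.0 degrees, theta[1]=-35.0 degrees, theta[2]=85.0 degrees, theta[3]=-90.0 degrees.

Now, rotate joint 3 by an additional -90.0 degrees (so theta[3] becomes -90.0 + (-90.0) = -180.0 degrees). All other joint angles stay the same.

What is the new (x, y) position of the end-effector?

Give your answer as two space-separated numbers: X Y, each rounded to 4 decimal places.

joint[0] = (0.0000, 0.0000)  (base)
link 0: phi[0] = -90 = -90 deg
  cos(-90 deg) = 0.0000, sin(-90 deg) = -1.0000
  joint[1] = (0.0000, 0.0000) + 9.3 * (0.0000, -1.0000) = (0.0000 + 0.0000, 0.0000 + -9.3000) = (0.0000, -9.3000)
link 1: phi[1] = -90 + -35 = -125 deg
  cos(-125 deg) = -0.5736, sin(-125 deg) = -0.8192
  joint[2] = (0.0000, -9.3000) + 10.3 * (-0.5736, -0.8192) = (0.0000 + -5.9078, -9.3000 + -8.4373) = (-5.9078, -17.7373)
link 2: phi[2] = -90 + -35 + 85 = -40 deg
  cos(-40 deg) = 0.7660, sin(-40 deg) = -0.6428
  joint[3] = (-5.9078, -17.7373) + 5.3 * (0.7660, -0.6428) = (-5.9078 + 4.0600, -17.7373 + -3.4068) = (-1.8478, -21.1440)
link 3: phi[3] = -90 + -35 + 85 + -180 = -220 deg
  cos(-220 deg) = -0.7660, sin(-220 deg) = 0.6428
  joint[4] = (-1.8478, -21.1440) + 10.5 * (-0.7660, 0.6428) = (-1.8478 + -8.0435, -21.1440 + 6.7493) = (-9.8913, -14.3948)
End effector: (-9.8913, -14.3948)

Answer: -9.8913 -14.3948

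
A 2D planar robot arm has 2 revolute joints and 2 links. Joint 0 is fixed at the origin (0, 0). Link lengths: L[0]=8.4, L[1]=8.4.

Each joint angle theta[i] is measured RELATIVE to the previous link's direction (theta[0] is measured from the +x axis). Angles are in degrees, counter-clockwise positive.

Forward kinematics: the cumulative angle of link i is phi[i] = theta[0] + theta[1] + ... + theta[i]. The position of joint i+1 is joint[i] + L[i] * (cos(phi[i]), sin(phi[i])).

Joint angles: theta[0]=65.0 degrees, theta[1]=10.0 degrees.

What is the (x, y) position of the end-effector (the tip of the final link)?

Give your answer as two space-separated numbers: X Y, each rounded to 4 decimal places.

joint[0] = (0.0000, 0.0000)  (base)
link 0: phi[0] = 65 = 65 deg
  cos(65 deg) = 0.4226, sin(65 deg) = 0.9063
  joint[1] = (0.0000, 0.0000) + 8.4 * (0.4226, 0.9063) = (0.0000 + 3.5500, 0.0000 + 7.6130) = (3.5500, 7.6130)
link 1: phi[1] = 65 + 10 = 75 deg
  cos(75 deg) = 0.2588, sin(75 deg) = 0.9659
  joint[2] = (3.5500, 7.6130) + 8.4 * (0.2588, 0.9659) = (3.5500 + 2.1741, 7.6130 + 8.1138) = (5.7241, 15.7268)
End effector: (5.7241, 15.7268)

Answer: 5.7241 15.7268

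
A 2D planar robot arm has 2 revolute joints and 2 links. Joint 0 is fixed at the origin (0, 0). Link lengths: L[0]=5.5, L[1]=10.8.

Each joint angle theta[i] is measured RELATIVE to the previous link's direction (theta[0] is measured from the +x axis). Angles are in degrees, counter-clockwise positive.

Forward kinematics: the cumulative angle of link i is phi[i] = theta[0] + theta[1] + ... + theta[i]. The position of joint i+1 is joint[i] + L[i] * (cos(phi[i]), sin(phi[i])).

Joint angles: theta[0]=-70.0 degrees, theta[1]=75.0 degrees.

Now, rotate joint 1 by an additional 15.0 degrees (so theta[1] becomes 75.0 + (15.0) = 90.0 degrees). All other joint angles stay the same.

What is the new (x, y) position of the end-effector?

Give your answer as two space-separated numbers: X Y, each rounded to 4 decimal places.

joint[0] = (0.0000, 0.0000)  (base)
link 0: phi[0] = -70 = -70 deg
  cos(-70 deg) = 0.3420, sin(-70 deg) = -0.9397
  joint[1] = (0.0000, 0.0000) + 5.5 * (0.3420, -0.9397) = (0.0000 + 1.8811, 0.0000 + -5.1683) = (1.8811, -5.1683)
link 1: phi[1] = -70 + 90 = 20 deg
  cos(20 deg) = 0.9397, sin(20 deg) = 0.3420
  joint[2] = (1.8811, -5.1683) + 10.8 * (0.9397, 0.3420) = (1.8811 + 10.1487, -5.1683 + 3.6938) = (12.0298, -1.4745)
End effector: (12.0298, -1.4745)

Answer: 12.0298 -1.4745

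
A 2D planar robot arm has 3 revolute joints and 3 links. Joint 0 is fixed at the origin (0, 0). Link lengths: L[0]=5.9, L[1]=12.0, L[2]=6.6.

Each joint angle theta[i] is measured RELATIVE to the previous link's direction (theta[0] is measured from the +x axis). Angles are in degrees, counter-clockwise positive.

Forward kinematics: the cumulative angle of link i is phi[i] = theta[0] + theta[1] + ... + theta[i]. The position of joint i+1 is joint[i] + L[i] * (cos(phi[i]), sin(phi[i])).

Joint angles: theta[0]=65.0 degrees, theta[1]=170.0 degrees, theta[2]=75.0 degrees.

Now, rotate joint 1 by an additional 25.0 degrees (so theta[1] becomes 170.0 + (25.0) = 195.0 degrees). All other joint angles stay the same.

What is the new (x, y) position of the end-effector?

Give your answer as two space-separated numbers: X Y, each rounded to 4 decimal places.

Answer: 6.3913 -9.2598

Derivation:
joint[0] = (0.0000, 0.0000)  (base)
link 0: phi[0] = 65 = 65 deg
  cos(65 deg) = 0.4226, sin(65 deg) = 0.9063
  joint[1] = (0.0000, 0.0000) + 5.9 * (0.4226, 0.9063) = (0.0000 + 2.4934, 0.0000 + 5.3472) = (2.4934, 5.3472)
link 1: phi[1] = 65 + 195 = 260 deg
  cos(260 deg) = -0.1736, sin(260 deg) = -0.9848
  joint[2] = (2.4934, 5.3472) + 12 * (-0.1736, -0.9848) = (2.4934 + -2.0838, 5.3472 + -11.8177) = (0.4097, -6.4705)
link 2: phi[2] = 65 + 195 + 75 = 335 deg
  cos(335 deg) = 0.9063, sin(335 deg) = -0.4226
  joint[3] = (0.4097, -6.4705) + 6.6 * (0.9063, -0.4226) = (0.4097 + 5.9816, -6.4705 + -2.7893) = (6.3913, -9.2598)
End effector: (6.3913, -9.2598)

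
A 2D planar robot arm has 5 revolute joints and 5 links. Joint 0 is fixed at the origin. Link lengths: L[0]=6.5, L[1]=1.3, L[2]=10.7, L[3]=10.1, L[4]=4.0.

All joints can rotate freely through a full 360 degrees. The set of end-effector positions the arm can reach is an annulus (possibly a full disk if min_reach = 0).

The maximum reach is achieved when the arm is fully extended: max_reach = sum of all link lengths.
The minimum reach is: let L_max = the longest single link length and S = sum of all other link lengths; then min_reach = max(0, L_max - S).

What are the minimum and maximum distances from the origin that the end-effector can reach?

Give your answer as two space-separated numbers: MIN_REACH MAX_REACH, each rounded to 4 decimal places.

Answer: 0.0000 32.6000

Derivation:
Link lengths: [6.5, 1.3, 10.7, 10.1, 4.0]
max_reach = 6.5 + 1.3 + 10.7 + 10.1 + 4 = 32.6
L_max = max([6.5, 1.3, 10.7, 10.1, 4.0]) = 10.7
S (sum of others) = 32.6 - 10.7 = 21.9
min_reach = max(0, 10.7 - 21.9) = max(0, -11.2) = 0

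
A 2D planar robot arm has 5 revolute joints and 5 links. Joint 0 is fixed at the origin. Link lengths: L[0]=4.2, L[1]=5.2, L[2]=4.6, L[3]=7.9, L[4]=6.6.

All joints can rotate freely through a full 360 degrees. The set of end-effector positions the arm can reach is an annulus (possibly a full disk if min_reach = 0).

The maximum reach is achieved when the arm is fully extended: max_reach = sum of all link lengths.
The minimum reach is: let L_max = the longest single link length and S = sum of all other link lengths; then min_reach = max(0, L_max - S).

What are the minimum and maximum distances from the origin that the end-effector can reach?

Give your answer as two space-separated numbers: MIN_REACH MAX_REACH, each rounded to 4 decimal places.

Link lengths: [4.2, 5.2, 4.6, 7.9, 6.6]
max_reach = 4.2 + 5.2 + 4.6 + 7.9 + 6.6 = 28.5
L_max = max([4.2, 5.2, 4.6, 7.9, 6.6]) = 7.9
S (sum of others) = 28.5 - 7.9 = 20.6
min_reach = max(0, 7.9 - 20.6) = max(0, -12.7) = 0

Answer: 0.0000 28.5000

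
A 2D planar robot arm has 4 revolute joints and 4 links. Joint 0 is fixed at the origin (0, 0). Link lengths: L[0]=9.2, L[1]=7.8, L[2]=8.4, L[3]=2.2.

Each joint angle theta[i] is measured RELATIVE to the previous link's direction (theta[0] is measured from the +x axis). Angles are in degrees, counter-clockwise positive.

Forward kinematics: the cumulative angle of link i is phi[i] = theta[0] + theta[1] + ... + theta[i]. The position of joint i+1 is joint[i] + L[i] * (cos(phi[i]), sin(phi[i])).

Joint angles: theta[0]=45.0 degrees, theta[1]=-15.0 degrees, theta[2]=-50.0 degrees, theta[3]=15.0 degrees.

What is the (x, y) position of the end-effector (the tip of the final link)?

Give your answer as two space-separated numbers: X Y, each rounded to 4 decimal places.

joint[0] = (0.0000, 0.0000)  (base)
link 0: phi[0] = 45 = 45 deg
  cos(45 deg) = 0.7071, sin(45 deg) = 0.7071
  joint[1] = (0.0000, 0.0000) + 9.2 * (0.7071, 0.7071) = (0.0000 + 6.5054, 0.0000 + 6.5054) = (6.5054, 6.5054)
link 1: phi[1] = 45 + -15 = 30 deg
  cos(30 deg) = 0.8660, sin(30 deg) = 0.5000
  joint[2] = (6.5054, 6.5054) + 7.8 * (0.8660, 0.5000) = (6.5054 + 6.7550, 6.5054 + 3.9000) = (13.2604, 10.4054)
link 2: phi[2] = 45 + -15 + -50 = -20 deg
  cos(-20 deg) = 0.9397, sin(-20 deg) = -0.3420
  joint[3] = (13.2604, 10.4054) + 8.4 * (0.9397, -0.3420) = (13.2604 + 7.8934, 10.4054 + -2.8730) = (21.1538, 7.5324)
link 3: phi[3] = 45 + -15 + -50 + 15 = -5 deg
  cos(-5 deg) = 0.9962, sin(-5 deg) = -0.0872
  joint[4] = (21.1538, 7.5324) + 2.2 * (0.9962, -0.0872) = (21.1538 + 2.1916, 7.5324 + -0.1917) = (23.3454, 7.3407)
End effector: (23.3454, 7.3407)

Answer: 23.3454 7.3407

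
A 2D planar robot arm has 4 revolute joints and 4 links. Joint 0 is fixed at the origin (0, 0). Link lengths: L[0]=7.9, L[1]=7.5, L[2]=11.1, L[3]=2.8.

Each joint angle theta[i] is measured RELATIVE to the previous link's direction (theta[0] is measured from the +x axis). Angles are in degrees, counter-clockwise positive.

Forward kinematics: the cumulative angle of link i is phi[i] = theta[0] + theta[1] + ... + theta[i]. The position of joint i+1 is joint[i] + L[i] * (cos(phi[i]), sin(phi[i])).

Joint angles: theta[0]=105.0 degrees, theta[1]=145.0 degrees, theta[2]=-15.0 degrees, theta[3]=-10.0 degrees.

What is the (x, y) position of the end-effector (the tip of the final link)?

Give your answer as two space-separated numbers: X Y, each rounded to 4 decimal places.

joint[0] = (0.0000, 0.0000)  (base)
link 0: phi[0] = 105 = 105 deg
  cos(105 deg) = -0.2588, sin(105 deg) = 0.9659
  joint[1] = (0.0000, 0.0000) + 7.9 * (-0.2588, 0.9659) = (0.0000 + -2.0447, 0.0000 + 7.6308) = (-2.0447, 7.6308)
link 1: phi[1] = 105 + 145 = 250 deg
  cos(250 deg) = -0.3420, sin(250 deg) = -0.9397
  joint[2] = (-2.0447, 7.6308) + 7.5 * (-0.3420, -0.9397) = (-2.0447 + -2.5652, 7.6308 + -7.0477) = (-4.6098, 0.5831)
link 2: phi[2] = 105 + 145 + -15 = 235 deg
  cos(235 deg) = -0.5736, sin(235 deg) = -0.8192
  joint[3] = (-4.6098, 0.5831) + 11.1 * (-0.5736, -0.8192) = (-4.6098 + -6.3667, 0.5831 + -9.0926) = (-10.9765, -8.5095)
link 3: phi[3] = 105 + 145 + -15 + -10 = 225 deg
  cos(225 deg) = -0.7071, sin(225 deg) = -0.7071
  joint[4] = (-10.9765, -8.5095) + 2.8 * (-0.7071, -0.7071) = (-10.9765 + -1.9799, -8.5095 + -1.9799) = (-12.9564, -10.4894)
End effector: (-12.9564, -10.4894)

Answer: -12.9564 -10.4894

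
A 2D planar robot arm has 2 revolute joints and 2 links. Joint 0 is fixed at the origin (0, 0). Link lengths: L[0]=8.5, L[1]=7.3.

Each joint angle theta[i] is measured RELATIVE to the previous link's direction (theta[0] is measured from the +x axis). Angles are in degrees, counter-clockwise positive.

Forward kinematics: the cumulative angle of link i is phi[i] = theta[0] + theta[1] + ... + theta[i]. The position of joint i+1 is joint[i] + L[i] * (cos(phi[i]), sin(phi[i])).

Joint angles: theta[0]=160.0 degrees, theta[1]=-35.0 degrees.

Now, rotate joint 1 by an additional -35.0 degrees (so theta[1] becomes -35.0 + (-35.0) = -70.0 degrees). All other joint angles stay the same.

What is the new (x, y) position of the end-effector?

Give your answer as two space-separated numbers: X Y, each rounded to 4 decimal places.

Answer: -7.9874 10.2072

Derivation:
joint[0] = (0.0000, 0.0000)  (base)
link 0: phi[0] = 160 = 160 deg
  cos(160 deg) = -0.9397, sin(160 deg) = 0.3420
  joint[1] = (0.0000, 0.0000) + 8.5 * (-0.9397, 0.3420) = (0.0000 + -7.9874, 0.0000 + 2.9072) = (-7.9874, 2.9072)
link 1: phi[1] = 160 + -70 = 90 deg
  cos(90 deg) = 0.0000, sin(90 deg) = 1.0000
  joint[2] = (-7.9874, 2.9072) + 7.3 * (0.0000, 1.0000) = (-7.9874 + 0.0000, 2.9072 + 7.3000) = (-7.9874, 10.2072)
End effector: (-7.9874, 10.2072)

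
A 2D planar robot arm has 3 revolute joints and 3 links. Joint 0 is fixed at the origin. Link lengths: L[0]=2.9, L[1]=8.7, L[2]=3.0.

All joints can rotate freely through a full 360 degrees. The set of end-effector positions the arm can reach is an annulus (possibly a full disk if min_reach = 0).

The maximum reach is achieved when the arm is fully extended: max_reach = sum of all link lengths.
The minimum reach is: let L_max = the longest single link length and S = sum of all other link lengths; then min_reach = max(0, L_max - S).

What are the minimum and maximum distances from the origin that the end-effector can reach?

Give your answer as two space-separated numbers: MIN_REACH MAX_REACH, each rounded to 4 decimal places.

Answer: 2.8000 14.6000

Derivation:
Link lengths: [2.9, 8.7, 3.0]
max_reach = 2.9 + 8.7 + 3 = 14.6
L_max = max([2.9, 8.7, 3.0]) = 8.7
S (sum of others) = 14.6 - 8.7 = 5.9
min_reach = max(0, 8.7 - 5.9) = max(0, 2.8) = 2.8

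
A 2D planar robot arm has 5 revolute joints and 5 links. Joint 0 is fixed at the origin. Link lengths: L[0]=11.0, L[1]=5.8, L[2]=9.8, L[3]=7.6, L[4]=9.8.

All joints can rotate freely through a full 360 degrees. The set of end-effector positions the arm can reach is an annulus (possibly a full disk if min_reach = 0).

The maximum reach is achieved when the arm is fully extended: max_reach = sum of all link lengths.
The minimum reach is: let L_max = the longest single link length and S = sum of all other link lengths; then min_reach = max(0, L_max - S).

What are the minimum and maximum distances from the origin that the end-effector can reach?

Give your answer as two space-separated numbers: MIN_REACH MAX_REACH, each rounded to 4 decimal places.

Answer: 0.0000 44.0000

Derivation:
Link lengths: [11.0, 5.8, 9.8, 7.6, 9.8]
max_reach = 11 + 5.8 + 9.8 + 7.6 + 9.8 = 44
L_max = max([11.0, 5.8, 9.8, 7.6, 9.8]) = 11
S (sum of others) = 44 - 11 = 33
min_reach = max(0, 11 - 33) = max(0, -22) = 0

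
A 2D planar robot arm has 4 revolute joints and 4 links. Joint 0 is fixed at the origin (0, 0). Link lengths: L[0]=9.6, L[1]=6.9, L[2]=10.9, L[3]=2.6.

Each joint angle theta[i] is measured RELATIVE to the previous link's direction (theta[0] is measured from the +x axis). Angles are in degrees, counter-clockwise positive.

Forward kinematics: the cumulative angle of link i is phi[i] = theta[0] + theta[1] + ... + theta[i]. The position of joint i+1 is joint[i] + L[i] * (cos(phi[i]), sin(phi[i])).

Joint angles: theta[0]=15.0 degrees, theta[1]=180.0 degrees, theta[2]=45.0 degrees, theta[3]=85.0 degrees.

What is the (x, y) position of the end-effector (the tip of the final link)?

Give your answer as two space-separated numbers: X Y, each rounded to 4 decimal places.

Answer: -0.7122 -10.2322

Derivation:
joint[0] = (0.0000, 0.0000)  (base)
link 0: phi[0] = 15 = 15 deg
  cos(15 deg) = 0.9659, sin(15 deg) = 0.2588
  joint[1] = (0.0000, 0.0000) + 9.6 * (0.9659, 0.2588) = (0.0000 + 9.2729, 0.0000 + 2.4847) = (9.2729, 2.4847)
link 1: phi[1] = 15 + 180 = 195 deg
  cos(195 deg) = -0.9659, sin(195 deg) = -0.2588
  joint[2] = (9.2729, 2.4847) + 6.9 * (-0.9659, -0.2588) = (9.2729 + -6.6649, 2.4847 + -1.7859) = (2.6080, 0.6988)
link 2: phi[2] = 15 + 180 + 45 = 240 deg
  cos(240 deg) = -0.5000, sin(240 deg) = -0.8660
  joint[3] = (2.6080, 0.6988) + 10.9 * (-0.5000, -0.8660) = (2.6080 + -5.4500, 0.6988 + -9.4397) = (-2.8420, -8.7409)
link 3: phi[3] = 15 + 180 + 45 + 85 = 325 deg
  cos(325 deg) = 0.8192, sin(325 deg) = -0.5736
  joint[4] = (-2.8420, -8.7409) + 2.6 * (0.8192, -0.5736) = (-2.8420 + 2.1298, -8.7409 + -1.4913) = (-0.7122, -10.2322)
End effector: (-0.7122, -10.2322)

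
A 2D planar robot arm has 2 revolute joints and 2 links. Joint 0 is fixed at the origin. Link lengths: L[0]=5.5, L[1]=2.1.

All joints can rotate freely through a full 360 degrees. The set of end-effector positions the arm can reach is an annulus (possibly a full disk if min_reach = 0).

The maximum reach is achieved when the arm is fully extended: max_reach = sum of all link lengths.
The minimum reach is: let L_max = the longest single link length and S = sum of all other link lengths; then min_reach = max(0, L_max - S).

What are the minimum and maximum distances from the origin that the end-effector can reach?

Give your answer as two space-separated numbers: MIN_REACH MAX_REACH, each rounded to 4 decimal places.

Link lengths: [5.5, 2.1]
max_reach = 5.5 + 2.1 = 7.6
L_max = max([5.5, 2.1]) = 5.5
S (sum of others) = 7.6 - 5.5 = 2.1
min_reach = max(0, 5.5 - 2.1) = max(0, 3.4) = 3.4

Answer: 3.4000 7.6000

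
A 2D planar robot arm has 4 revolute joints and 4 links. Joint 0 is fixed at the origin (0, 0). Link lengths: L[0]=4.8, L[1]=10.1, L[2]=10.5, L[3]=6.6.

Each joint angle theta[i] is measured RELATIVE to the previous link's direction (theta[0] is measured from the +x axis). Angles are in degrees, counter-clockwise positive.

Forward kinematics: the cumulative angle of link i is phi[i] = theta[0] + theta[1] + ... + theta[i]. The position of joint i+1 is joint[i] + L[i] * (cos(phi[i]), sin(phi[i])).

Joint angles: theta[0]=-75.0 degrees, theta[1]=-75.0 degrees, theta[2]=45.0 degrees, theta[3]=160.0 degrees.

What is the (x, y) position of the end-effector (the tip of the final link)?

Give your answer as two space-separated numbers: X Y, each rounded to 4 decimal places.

joint[0] = (0.0000, 0.0000)  (base)
link 0: phi[0] = -75 = -75 deg
  cos(-75 deg) = 0.2588, sin(-75 deg) = -0.9659
  joint[1] = (0.0000, 0.0000) + 4.8 * (0.2588, -0.9659) = (0.0000 + 1.2423, 0.0000 + -4.6364) = (1.2423, -4.6364)
link 1: phi[1] = -75 + -75 = -150 deg
  cos(-150 deg) = -0.8660, sin(-150 deg) = -0.5000
  joint[2] = (1.2423, -4.6364) + 10.1 * (-0.8660, -0.5000) = (1.2423 + -8.7469, -4.6364 + -5.0500) = (-7.5045, -9.6864)
link 2: phi[2] = -75 + -75 + 45 = -105 deg
  cos(-105 deg) = -0.2588, sin(-105 deg) = -0.9659
  joint[3] = (-7.5045, -9.6864) + 10.5 * (-0.2588, -0.9659) = (-7.5045 + -2.7176, -9.6864 + -10.1422) = (-10.2221, -19.8287)
link 3: phi[3] = -75 + -75 + 45 + 160 = 55 deg
  cos(55 deg) = 0.5736, sin(55 deg) = 0.8192
  joint[4] = (-10.2221, -19.8287) + 6.6 * (0.5736, 0.8192) = (-10.2221 + 3.7856, -19.8287 + 5.4064) = (-6.4365, -14.4223)
End effector: (-6.4365, -14.4223)

Answer: -6.4365 -14.4223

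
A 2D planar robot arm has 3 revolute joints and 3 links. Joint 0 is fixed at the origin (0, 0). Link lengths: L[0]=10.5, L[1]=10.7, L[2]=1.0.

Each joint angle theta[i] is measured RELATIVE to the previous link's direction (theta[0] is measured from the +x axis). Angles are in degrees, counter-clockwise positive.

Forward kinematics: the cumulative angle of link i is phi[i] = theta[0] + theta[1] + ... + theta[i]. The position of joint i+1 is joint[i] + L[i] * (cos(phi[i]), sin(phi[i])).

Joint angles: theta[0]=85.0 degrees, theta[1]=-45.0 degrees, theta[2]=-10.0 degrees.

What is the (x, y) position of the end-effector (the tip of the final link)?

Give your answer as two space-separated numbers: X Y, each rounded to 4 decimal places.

joint[0] = (0.0000, 0.0000)  (base)
link 0: phi[0] = 85 = 85 deg
  cos(85 deg) = 0.0872, sin(85 deg) = 0.9962
  joint[1] = (0.0000, 0.0000) + 10.5 * (0.0872, 0.9962) = (0.0000 + 0.9151, 0.0000 + 10.4600) = (0.9151, 10.4600)
link 1: phi[1] = 85 + -45 = 40 deg
  cos(40 deg) = 0.7660, sin(40 deg) = 0.6428
  joint[2] = (0.9151, 10.4600) + 10.7 * (0.7660, 0.6428) = (0.9151 + 8.1967, 10.4600 + 6.8778) = (9.1118, 17.3379)
link 2: phi[2] = 85 + -45 + -10 = 30 deg
  cos(30 deg) = 0.8660, sin(30 deg) = 0.5000
  joint[3] = (9.1118, 17.3379) + 1 * (0.8660, 0.5000) = (9.1118 + 0.8660, 17.3379 + 0.5000) = (9.9778, 17.8379)
End effector: (9.9778, 17.8379)

Answer: 9.9778 17.8379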